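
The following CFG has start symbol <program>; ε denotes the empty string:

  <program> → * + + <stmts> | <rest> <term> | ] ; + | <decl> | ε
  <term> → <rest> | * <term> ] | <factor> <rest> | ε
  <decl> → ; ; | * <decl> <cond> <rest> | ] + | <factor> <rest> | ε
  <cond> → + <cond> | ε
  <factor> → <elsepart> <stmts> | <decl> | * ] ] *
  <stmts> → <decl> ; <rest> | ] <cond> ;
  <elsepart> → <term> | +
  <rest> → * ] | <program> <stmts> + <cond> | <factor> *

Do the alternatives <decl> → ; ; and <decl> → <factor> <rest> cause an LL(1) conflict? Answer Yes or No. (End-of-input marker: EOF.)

Yes

FIRST(; ;) = { ; } and FIRST(<factor> <rest>) = { *, +, ;, ] }.
Both contain ;, so the two alternatives are not disjoint — LL(1) conflict.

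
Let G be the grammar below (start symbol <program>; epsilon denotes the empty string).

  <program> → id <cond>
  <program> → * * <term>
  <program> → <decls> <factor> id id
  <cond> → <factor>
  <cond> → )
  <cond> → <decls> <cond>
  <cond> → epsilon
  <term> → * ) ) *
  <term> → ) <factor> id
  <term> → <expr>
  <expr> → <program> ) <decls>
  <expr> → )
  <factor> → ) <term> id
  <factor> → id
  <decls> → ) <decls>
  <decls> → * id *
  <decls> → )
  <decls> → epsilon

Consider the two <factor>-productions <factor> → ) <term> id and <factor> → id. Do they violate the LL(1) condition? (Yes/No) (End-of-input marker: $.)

No

FIRST() <term> id) = { ) } and FIRST(id) = { id }.
The FIRST sets are disjoint and neither alternative is nullable — no conflict.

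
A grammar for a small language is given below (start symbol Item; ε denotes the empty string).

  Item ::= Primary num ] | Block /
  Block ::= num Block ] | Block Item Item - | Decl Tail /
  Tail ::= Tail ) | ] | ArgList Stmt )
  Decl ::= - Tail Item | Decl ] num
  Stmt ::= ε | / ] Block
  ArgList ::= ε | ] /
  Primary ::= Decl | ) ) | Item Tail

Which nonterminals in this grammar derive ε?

{ ArgList, Stmt }

Directly nullable (have an ε-production): Stmt, ArgList.
No other nonterminal has a production whose RHS symbols are all nullable.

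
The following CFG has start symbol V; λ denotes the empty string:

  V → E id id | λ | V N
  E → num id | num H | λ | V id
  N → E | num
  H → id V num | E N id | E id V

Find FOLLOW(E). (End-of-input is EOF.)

In V → E id id: add FIRST(id id) = { id }.
In N → E: E is at the end, add FOLLOW(N) = { EOF, id, num }.
In H → E N id: add FIRST(N id) = { id, num }.
In H → E id V: add FIRST(id V) = { id }.
Union: FOLLOW(E) = { EOF, id, num }.

{ EOF, id, num }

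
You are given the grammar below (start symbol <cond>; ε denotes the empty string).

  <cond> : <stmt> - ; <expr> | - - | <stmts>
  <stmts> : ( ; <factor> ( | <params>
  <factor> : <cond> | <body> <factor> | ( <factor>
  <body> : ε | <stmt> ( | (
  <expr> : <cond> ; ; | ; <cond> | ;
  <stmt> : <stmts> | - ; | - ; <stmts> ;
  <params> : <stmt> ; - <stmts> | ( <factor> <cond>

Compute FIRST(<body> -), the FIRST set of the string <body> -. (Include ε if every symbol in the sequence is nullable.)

{ (, - }

Add FIRST(<body>)\{ε} = { (, - }; <body> is nullable, continue.
- is a terminal; add {-} and stop.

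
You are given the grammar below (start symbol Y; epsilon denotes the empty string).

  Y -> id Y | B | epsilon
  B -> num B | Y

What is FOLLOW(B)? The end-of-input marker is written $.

{ $ }

In Y -> B: B is at the end, add FOLLOW(Y) = { $ }.
In B -> num B: B is at the end, add FOLLOW(B) = { $ }.
Union: FOLLOW(B) = { $ }.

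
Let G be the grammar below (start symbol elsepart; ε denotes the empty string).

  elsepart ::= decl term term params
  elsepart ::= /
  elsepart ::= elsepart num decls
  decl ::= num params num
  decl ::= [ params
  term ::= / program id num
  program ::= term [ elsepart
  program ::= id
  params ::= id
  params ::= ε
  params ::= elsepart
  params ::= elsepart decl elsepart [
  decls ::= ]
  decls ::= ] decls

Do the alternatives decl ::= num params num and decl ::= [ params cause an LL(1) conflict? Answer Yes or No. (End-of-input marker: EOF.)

FIRST(num params num) = { num } and FIRST([ params) = { [ }.
The FIRST sets are disjoint and neither alternative is nullable — no conflict.

No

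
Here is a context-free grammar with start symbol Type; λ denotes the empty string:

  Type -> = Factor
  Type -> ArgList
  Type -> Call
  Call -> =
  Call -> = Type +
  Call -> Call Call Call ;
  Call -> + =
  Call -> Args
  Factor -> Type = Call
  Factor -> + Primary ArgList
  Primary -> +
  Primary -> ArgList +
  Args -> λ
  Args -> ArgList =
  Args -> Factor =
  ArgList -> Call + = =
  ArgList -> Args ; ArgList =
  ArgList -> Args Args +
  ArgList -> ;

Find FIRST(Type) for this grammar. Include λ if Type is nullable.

Type -> = Factor contributes {=}.
From Type -> ArgList: add FIRST(ArgList) = { +, ;, = }.
From Type -> Call: add FIRST(Call) = { +, ;, =, λ } (including λ since Call is nullable).
Union: FIRST(Type) = { +, ;, =, λ }.

{ +, ;, =, λ }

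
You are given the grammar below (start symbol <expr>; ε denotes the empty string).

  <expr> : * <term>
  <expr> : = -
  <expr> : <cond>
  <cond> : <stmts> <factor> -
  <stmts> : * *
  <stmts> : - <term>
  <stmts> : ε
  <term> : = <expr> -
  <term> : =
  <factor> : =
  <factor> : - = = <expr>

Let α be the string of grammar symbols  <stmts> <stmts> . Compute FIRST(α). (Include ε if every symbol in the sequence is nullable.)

Add FIRST(<stmts>)\{ε} = { *, - }; <stmts> is nullable, continue.
Add FIRST(<stmts>)\{ε} = { *, - }; <stmts> is nullable, continue.
Every symbol is nullable, so include ε.

{ *, -, ε }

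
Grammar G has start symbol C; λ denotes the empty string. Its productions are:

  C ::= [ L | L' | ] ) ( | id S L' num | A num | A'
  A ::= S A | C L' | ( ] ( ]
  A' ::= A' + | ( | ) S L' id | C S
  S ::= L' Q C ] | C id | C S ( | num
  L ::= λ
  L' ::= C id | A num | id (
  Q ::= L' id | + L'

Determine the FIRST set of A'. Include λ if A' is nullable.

{ (, ), [, ], id, num }

From A' ::= A' +: add FIRST(A') = { (, ), [, ], id, num }.
A' ::= ( contributes {(}.
A' ::= ) S L' id contributes {)}.
From A' ::= C S: add FIRST(C) = { (, ), [, ], id, num }.
Union: FIRST(A') = { (, ), [, ], id, num }.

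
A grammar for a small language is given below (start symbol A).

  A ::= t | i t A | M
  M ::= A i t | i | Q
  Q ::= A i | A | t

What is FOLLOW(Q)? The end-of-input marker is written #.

In M ::= Q: Q is at the end, add FOLLOW(M) = { #, i }.
Union: FOLLOW(Q) = { #, i }.

{ #, i }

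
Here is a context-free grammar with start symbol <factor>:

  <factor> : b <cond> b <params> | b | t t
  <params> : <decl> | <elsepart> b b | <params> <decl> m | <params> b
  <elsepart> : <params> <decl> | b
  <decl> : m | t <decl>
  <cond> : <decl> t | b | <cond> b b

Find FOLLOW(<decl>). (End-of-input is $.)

{ $, b, m, t }

In <params> : <decl>: <decl> is at the end, add FOLLOW(<params>) = { $, b, m, t }.
In <params> : <params> <decl> m: add FIRST(m) = { m }.
In <elsepart> : <params> <decl>: <decl> is at the end, add FOLLOW(<elsepart>) = { b }.
In <decl> : t <decl>: <decl> is at the end, add FOLLOW(<decl>) = { $, b, m, t }.
In <cond> : <decl> t: add FIRST(t) = { t }.
Union: FOLLOW(<decl>) = { $, b, m, t }.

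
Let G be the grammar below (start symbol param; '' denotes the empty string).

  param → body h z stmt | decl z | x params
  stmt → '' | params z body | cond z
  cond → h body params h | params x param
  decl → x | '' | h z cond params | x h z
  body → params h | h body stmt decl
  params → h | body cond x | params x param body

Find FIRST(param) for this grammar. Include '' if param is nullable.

{ h, x, z }

From param → body h z stmt: add FIRST(body) = { h }.
From param → decl z: decl nullable, take FIRST(decl) ∪ {z} = { h, x, z }.
param → x params contributes {x}.
Union: FIRST(param) = { h, x, z }.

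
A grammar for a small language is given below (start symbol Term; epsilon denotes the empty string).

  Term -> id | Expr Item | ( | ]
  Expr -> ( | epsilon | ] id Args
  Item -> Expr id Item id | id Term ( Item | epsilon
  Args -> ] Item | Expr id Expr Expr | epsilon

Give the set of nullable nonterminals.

Directly nullable (have an epsilon-production): Expr, Item, Args.
Term -> Expr Item with every symbol nullable, so Term is nullable.

{ Args, Expr, Item, Term }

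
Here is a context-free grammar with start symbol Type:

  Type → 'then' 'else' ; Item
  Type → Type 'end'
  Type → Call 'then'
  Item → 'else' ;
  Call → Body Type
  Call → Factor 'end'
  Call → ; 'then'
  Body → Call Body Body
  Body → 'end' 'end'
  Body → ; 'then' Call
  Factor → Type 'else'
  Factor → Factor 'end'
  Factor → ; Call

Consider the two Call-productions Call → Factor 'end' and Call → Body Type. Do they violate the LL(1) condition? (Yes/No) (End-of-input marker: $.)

Yes

FIRST(Factor 'end') = { 'end', 'then', ; } and FIRST(Body Type) = { 'end', 'then', ; }.
Both contain 'end', so the two alternatives are not disjoint — LL(1) conflict.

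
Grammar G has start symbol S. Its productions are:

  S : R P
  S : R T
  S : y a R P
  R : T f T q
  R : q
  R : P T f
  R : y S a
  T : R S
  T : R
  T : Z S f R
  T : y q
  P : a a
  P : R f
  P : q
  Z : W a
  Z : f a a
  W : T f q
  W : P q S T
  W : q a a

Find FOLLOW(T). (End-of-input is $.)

{ $, a, f, q, y }

In S : R T: T is at the end, add FOLLOW(S) = { $, a, f, q, y }.
In R : T f T q: add FIRST(f T q) = { f }.
In R : T f T q: add FIRST(q) = { q }.
In R : P T f: add FIRST(f) = { f }.
In W : T f q: add FIRST(f q) = { f }.
In W : P q S T: T is at the end, add FOLLOW(W) = { a }.
Union: FOLLOW(T) = { $, a, f, q, y }.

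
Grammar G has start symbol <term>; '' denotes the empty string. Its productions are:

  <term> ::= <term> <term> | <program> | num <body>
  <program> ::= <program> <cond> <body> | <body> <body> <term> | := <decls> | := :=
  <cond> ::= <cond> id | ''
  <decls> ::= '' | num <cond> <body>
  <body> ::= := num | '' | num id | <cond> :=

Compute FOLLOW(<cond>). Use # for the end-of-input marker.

{ #, :=, id, num }

In <program> ::= <program> <cond> <body>: add FIRST(<body>)\{''} = { :=, id, num }.
  Since <body> is nullable, also add FOLLOW(<program>) = { #, :=, id, num }.
In <cond> ::= <cond> id: add FIRST(id) = { id }.
In <decls> ::= num <cond> <body>: add FIRST(<body>)\{''} = { :=, id, num }.
  Since <body> is nullable, also add FOLLOW(<decls>) = { #, :=, id, num }.
In <body> ::= <cond> :=: add FIRST(:=) = { := }.
Union: FOLLOW(<cond>) = { #, :=, id, num }.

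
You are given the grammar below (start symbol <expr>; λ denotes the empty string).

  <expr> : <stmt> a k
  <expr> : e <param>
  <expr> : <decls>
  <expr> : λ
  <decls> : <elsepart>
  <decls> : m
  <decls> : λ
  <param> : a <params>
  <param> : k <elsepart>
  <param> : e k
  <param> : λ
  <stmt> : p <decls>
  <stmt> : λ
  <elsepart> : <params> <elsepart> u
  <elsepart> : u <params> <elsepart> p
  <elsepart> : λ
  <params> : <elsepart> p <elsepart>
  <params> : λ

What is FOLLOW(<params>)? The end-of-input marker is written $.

{ $, p, u }

In <param> : a <params>: <params> is at the end, add FOLLOW(<param>) = { $ }.
In <elsepart> : <params> <elsepart> u: add FIRST(<elsepart> u) = { p, u }.
In <elsepart> : u <params> <elsepart> p: add FIRST(<elsepart> p) = { p, u }.
Union: FOLLOW(<params>) = { $, p, u }.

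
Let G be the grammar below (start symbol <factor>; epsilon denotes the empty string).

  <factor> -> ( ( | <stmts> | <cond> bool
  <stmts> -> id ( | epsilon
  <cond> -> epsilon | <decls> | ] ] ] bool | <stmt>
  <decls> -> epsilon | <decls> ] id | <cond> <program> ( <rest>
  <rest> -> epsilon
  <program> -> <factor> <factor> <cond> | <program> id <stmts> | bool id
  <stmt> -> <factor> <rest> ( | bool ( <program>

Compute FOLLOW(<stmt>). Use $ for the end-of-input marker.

{ (, ], bool, id }

In <cond> -> <stmt>: <stmt> is at the end, add FOLLOW(<cond>) = { (, ], bool, id }.
Union: FOLLOW(<stmt>) = { (, ], bool, id }.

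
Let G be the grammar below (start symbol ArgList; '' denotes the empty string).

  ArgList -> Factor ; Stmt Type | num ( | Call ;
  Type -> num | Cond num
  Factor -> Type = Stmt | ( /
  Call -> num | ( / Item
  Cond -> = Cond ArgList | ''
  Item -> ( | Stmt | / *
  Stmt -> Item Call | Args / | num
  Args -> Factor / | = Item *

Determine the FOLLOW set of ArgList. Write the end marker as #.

ArgList is the start symbol, so # ∈ FOLLOW(ArgList).
In Cond -> = Cond ArgList: ArgList is at the end, add FOLLOW(Cond) = { (, =, num }.
Union: FOLLOW(ArgList) = { #, (, =, num }.

{ #, (, =, num }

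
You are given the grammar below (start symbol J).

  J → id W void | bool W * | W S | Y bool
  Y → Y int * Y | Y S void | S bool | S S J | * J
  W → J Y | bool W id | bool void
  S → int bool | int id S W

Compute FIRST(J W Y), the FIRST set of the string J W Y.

Add FIRST(J) = { *, bool, id, int }; J is not nullable, stop.

{ *, bool, id, int }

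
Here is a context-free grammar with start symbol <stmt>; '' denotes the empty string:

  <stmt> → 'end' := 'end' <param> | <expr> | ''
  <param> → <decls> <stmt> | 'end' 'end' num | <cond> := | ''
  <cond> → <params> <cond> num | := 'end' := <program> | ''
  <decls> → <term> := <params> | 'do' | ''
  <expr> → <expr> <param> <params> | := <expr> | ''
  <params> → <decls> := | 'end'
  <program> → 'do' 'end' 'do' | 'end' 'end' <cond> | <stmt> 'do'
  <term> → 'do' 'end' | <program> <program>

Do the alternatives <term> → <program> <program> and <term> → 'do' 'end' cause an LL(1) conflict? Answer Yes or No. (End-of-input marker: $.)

FIRST(<program> <program>) = { 'do', 'end', := } and FIRST('do' 'end') = { 'do' }.
Both contain 'do', so the two alternatives are not disjoint — LL(1) conflict.

Yes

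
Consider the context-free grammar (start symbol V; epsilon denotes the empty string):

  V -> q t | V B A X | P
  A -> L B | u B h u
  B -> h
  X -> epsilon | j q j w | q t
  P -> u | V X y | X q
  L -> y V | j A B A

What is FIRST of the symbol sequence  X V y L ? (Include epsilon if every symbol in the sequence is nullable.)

{ j, q, u }

Add FIRST(X)\{epsilon} = { j, q }; X is nullable, continue.
Add FIRST(V) = { j, q, u }; V is not nullable, stop.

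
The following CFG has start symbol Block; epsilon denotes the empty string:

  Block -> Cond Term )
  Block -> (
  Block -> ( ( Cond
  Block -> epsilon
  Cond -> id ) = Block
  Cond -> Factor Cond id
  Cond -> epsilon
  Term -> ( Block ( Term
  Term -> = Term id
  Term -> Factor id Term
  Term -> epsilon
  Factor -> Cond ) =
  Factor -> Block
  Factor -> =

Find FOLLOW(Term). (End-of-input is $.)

In Block -> Cond Term ): add FIRST()) = { ) }.
In Term -> ( Block ( Term: Term is at the end, add FOLLOW(Term) = { ), id }.
In Term -> = Term id: add FIRST(id) = { id }.
In Term -> Factor id Term: Term is at the end, add FOLLOW(Term) = { ), id }.
Union: FOLLOW(Term) = { ), id }.

{ ), id }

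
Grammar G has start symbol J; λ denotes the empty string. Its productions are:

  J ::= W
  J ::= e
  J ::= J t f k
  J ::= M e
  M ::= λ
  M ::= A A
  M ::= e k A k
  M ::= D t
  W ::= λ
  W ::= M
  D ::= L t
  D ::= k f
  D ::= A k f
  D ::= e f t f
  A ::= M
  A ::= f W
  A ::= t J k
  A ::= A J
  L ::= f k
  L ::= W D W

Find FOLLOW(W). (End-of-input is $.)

{ $, e, f, k, t }

In J ::= W: W is at the end, add FOLLOW(J) = { $, e, f, k, t }.
In A ::= f W: W is at the end, add FOLLOW(A) = { $, e, f, k, t }.
In L ::= W D W: add FIRST(D W) = { e, f, k, t }.
In L ::= W D W: W is at the end, add FOLLOW(L) = { t }.
Union: FOLLOW(W) = { $, e, f, k, t }.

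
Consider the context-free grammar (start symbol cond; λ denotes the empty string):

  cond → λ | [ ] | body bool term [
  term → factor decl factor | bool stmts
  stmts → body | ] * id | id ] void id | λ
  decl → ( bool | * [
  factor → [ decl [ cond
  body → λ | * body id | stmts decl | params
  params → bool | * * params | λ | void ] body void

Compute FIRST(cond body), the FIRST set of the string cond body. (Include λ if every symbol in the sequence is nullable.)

Add FIRST(cond)\{λ} = { (, *, [, ], bool, id, void }; cond is nullable, continue.
Add FIRST(body)\{λ} = { (, *, ], bool, id, void }; body is nullable, continue.
Every symbol is nullable, so include λ.

{ (, *, [, ], bool, id, void, λ }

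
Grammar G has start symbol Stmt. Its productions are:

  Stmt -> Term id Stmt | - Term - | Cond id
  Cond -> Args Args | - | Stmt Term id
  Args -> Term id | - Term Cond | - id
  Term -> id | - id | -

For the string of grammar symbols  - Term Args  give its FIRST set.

{ - }

- is a terminal; add {-} and stop.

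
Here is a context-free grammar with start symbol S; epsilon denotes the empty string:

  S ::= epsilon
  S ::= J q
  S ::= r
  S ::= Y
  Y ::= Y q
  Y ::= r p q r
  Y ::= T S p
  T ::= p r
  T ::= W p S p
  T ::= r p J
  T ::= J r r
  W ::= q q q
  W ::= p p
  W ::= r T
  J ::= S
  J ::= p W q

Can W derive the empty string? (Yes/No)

Nullable nonterminals: J, S.
No production of W has an RHS whose symbols are all nullable, so W is not nullable.

No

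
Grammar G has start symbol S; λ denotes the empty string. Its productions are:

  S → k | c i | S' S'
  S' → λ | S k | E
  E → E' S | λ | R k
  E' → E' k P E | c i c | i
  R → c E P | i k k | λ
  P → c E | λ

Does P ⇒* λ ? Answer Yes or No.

P has an λ-production, so P ⇒ λ.

Yes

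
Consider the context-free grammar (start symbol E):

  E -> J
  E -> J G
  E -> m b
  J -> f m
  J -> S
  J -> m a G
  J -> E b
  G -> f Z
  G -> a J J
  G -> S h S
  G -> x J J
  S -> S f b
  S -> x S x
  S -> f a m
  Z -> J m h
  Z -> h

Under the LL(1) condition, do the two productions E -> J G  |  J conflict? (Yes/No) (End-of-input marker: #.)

Yes

FIRST(J G) = { f, m, x } and FIRST(J) = { f, m, x }.
Both contain f, so the two alternatives are not disjoint — LL(1) conflict.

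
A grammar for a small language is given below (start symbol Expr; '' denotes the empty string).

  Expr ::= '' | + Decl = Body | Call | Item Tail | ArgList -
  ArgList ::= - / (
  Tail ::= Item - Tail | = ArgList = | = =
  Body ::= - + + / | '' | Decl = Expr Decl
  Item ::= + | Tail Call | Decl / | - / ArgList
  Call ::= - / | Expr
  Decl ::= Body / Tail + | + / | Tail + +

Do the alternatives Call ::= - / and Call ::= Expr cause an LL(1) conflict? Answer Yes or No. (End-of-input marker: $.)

Yes

FIRST(- /) = { - } and FIRST(Expr) = { +, -, /, =, '' }.
Both contain -, so the two alternatives are not disjoint — LL(1) conflict.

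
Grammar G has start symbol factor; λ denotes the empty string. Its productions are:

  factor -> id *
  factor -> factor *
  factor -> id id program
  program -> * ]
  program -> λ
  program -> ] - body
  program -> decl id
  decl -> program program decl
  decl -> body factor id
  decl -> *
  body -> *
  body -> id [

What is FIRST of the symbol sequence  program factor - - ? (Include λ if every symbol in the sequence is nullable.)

Add FIRST(program)\{λ} = { *, ], id }; program is nullable, continue.
Add FIRST(factor) = { id }; factor is not nullable, stop.

{ *, ], id }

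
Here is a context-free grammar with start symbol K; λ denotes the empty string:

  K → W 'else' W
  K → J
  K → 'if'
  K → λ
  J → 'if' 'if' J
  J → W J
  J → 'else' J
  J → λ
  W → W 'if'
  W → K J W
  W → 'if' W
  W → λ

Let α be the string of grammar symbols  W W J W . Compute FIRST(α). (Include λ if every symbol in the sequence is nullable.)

Add FIRST(W)\{λ} = { 'else', 'if' }; W is nullable, continue.
Add FIRST(W)\{λ} = { 'else', 'if' }; W is nullable, continue.
Add FIRST(J)\{λ} = { 'else', 'if' }; J is nullable, continue.
Add FIRST(W)\{λ} = { 'else', 'if' }; W is nullable, continue.
Every symbol is nullable, so include λ.

{ 'else', 'if', λ }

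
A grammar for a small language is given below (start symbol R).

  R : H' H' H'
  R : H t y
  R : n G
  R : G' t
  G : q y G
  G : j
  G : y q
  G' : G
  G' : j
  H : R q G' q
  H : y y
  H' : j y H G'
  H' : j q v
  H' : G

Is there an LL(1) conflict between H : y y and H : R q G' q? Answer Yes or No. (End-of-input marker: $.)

Yes

FIRST(y y) = { y } and FIRST(R q G' q) = { j, n, q, y }.
Both contain y, so the two alternatives are not disjoint — LL(1) conflict.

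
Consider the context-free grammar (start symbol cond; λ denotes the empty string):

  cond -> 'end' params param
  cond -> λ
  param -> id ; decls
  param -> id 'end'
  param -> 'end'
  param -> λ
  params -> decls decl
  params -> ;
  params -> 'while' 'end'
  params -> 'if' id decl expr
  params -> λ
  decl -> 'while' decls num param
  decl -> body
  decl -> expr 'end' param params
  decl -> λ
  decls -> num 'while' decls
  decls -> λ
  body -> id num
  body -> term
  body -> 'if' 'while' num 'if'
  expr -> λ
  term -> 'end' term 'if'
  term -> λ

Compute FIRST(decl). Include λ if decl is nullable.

{ 'end', 'if', 'while', id, λ }

decl -> 'while' decls num param contributes {'while'}.
From decl -> body: add FIRST(body) = { 'end', 'if', id, λ } (including λ since body is nullable).
From decl -> expr 'end' param params: expr nullable, take FIRST(expr) ∪ {'end'} = { 'end' }.
decl -> λ contributes λ.
Union: FIRST(decl) = { 'end', 'if', 'while', id, λ }.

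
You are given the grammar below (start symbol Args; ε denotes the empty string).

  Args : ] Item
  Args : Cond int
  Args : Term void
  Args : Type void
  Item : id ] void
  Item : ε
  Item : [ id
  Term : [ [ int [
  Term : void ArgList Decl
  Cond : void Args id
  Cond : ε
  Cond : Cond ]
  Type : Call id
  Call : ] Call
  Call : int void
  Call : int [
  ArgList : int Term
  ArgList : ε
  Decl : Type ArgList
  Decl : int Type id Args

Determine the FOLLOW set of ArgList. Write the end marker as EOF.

In Term : void ArgList Decl: add FIRST(Decl) = { ], int }.
In Decl : Type ArgList: ArgList is at the end, add FOLLOW(Decl) = { ], int, void }.
Union: FOLLOW(ArgList) = { ], int, void }.

{ ], int, void }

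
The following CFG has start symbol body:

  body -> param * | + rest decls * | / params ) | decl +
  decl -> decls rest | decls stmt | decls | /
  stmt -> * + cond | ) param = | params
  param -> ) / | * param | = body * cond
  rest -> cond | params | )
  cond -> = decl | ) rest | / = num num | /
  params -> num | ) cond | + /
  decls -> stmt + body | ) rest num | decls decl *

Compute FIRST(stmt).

{ ), *, +, num }

stmt -> * + cond contributes {*}.
stmt -> ) param = contributes {)}.
From stmt -> params: add FIRST(params) = { ), +, num }.
Union: FIRST(stmt) = { ), *, +, num }.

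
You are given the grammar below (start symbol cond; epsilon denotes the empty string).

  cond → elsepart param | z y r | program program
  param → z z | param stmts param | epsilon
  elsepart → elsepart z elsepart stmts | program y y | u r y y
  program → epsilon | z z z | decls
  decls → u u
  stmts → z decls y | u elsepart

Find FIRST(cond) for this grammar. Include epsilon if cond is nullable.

{ u, y, z, epsilon }

From cond → elsepart param: add FIRST(elsepart) = { u, y, z }.
cond → z y r contributes {z}.
From cond → program program: program, program nullable, take FIRST(program) ∪ FIRST(program) = { u, z }; also epsilon since the whole RHS is nullable.
Union: FIRST(cond) = { u, y, z, epsilon }.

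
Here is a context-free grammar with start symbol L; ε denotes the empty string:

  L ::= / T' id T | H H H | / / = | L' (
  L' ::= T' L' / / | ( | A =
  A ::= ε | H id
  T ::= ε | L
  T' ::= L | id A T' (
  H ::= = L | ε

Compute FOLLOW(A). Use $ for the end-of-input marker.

In L' ::= A =: add FIRST(=) = { = }.
In T' ::= id A T' (: add FIRST(T' () = { (, /, =, id }.
Union: FOLLOW(A) = { (, /, =, id }.

{ (, /, =, id }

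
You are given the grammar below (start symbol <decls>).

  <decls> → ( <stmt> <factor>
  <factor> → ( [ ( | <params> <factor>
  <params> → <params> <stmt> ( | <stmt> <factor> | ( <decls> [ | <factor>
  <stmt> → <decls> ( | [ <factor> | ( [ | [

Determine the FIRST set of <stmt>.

{ (, [ }

From <stmt> → <decls> (: add FIRST(<decls>) = { ( }.
<stmt> → [ <factor> contributes {[}.
<stmt> → ( [ contributes {(}.
<stmt> → [ contributes {[}.
Union: FIRST(<stmt>) = { (, [ }.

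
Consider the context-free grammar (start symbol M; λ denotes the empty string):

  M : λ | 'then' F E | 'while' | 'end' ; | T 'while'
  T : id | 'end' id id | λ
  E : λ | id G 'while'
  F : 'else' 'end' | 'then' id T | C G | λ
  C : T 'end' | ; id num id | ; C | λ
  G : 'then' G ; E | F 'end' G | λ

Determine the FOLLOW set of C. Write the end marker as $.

In F : C G: add FIRST(G)\{λ} = { 'else', 'end', 'then', ;, id }.
  Since G is nullable, also add FOLLOW(F) = { $, 'end', id }.
In C : ; C: C is at the end, add FOLLOW(C) = { $, 'else', 'end', 'then', ;, id }.
Union: FOLLOW(C) = { $, 'else', 'end', 'then', ;, id }.

{ $, 'else', 'end', 'then', ;, id }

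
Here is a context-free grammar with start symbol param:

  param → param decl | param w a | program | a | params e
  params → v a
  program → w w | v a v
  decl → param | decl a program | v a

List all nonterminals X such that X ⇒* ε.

{ } (none)

No nonterminal has an empty production or an RHS whose symbols are all nullable.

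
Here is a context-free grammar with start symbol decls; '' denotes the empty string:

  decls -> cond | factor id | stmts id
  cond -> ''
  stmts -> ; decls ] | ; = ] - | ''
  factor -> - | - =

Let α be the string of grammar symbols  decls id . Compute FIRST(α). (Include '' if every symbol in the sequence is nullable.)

{ -, ;, id }

Add FIRST(decls)\{''} = { -, ;, id }; decls is nullable, continue.
id is a terminal; add {id} and stop.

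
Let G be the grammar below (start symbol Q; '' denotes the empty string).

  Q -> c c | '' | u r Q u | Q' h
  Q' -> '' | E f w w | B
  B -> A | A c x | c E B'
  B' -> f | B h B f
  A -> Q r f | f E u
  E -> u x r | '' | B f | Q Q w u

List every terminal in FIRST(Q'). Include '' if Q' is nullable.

{ c, f, h, r, u, w, '' }

Q' -> '' contributes ''.
From Q' -> E f w w: E nullable, take FIRST(E) ∪ {f} = { c, f, h, r, u, w }.
From Q' -> B: add FIRST(B) = { c, f, h, r, u, w }.
Union: FIRST(Q') = { c, f, h, r, u, w, '' }.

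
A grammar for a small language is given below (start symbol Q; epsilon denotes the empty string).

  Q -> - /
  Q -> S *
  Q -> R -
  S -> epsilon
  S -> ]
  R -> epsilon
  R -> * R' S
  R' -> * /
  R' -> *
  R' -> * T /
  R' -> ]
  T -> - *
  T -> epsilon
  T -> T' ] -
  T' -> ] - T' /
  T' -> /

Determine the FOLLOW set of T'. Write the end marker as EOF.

{ /, ] }

In T -> T' ] -: add FIRST(] -) = { ] }.
In T' -> ] - T' /: add FIRST(/) = { / }.
Union: FOLLOW(T') = { /, ] }.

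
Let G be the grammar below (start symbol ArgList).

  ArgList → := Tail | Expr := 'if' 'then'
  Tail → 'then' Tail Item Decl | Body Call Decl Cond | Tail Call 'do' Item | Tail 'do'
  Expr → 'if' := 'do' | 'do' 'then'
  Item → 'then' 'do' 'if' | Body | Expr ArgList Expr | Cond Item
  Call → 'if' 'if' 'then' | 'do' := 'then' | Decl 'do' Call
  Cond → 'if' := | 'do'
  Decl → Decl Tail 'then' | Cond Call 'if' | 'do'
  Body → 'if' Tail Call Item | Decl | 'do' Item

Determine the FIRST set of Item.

Item → 'then' 'do' 'if' contributes {'then'}.
From Item → Body: add FIRST(Body) = { 'do', 'if' }.
From Item → Expr ArgList Expr: add FIRST(Expr) = { 'do', 'if' }.
From Item → Cond Item: add FIRST(Cond) = { 'do', 'if' }.
Union: FIRST(Item) = { 'do', 'if', 'then' }.

{ 'do', 'if', 'then' }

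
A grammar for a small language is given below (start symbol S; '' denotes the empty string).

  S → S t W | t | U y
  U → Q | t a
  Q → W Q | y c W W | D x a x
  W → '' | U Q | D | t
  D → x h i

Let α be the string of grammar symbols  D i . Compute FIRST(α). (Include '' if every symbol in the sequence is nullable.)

Add FIRST(D) = { x }; D is not nullable, stop.

{ x }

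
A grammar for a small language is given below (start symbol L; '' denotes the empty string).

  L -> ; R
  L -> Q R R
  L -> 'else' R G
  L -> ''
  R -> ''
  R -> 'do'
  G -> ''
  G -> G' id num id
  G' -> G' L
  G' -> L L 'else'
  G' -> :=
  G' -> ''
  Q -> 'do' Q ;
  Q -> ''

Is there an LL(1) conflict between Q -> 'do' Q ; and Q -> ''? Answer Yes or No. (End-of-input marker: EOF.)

Yes

FIRST('do' Q ;) = { 'do' } and FIRST('') = { '' }.
The second alternative is nullable and FOLLOW(Q) = { EOF, 'do', 'else', ;, id } shares 'do' with FIRST of the first — conflict.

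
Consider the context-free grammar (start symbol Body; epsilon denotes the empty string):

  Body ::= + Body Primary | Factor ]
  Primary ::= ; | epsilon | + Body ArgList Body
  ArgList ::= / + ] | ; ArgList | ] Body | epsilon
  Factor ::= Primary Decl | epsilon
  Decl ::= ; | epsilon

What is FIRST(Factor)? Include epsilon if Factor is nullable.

{ +, ;, epsilon }

From Factor ::= Primary Decl: Primary, Decl nullable, take FIRST(Primary) ∪ FIRST(Decl) = { +, ; }; also epsilon since the whole RHS is nullable.
Factor ::= epsilon contributes epsilon.
Union: FIRST(Factor) = { +, ;, epsilon }.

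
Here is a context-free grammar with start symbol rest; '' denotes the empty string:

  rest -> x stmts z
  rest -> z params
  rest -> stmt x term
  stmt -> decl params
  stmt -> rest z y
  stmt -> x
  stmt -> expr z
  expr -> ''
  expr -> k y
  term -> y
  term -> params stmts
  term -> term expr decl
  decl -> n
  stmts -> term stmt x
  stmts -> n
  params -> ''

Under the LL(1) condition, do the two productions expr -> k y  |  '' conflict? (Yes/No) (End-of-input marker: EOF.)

No

FIRST(k y) = { k } and FIRST('') = { '' }.
The second is nullable but FOLLOW(expr) = { n, z } is disjoint from FIRST of the first.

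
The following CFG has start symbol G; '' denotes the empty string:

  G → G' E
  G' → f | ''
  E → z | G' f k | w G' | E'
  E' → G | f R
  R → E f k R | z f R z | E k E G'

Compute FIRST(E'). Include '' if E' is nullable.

From E' → G: add FIRST(G) = { f, w, z }.
E' → f R contributes {f}.
Union: FIRST(E') = { f, w, z }.

{ f, w, z }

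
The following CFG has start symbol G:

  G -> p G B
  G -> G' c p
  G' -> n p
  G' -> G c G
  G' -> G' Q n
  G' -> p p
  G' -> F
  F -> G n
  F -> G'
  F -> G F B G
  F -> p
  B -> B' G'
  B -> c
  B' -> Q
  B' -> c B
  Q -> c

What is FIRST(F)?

{ n, p }

From F -> G n: add FIRST(G) = { n, p }.
From F -> G': add FIRST(G') = { n, p }.
From F -> G F B G: add FIRST(G) = { n, p }.
F -> p contributes {p}.
Union: FIRST(F) = { n, p }.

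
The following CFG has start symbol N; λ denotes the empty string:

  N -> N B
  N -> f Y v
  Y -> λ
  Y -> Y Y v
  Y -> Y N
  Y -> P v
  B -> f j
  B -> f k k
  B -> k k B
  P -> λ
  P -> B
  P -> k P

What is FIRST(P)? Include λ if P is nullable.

{ f, k, λ }

P -> λ contributes λ.
From P -> B: add FIRST(B) = { f, k }.
P -> k P contributes {k}.
Union: FIRST(P) = { f, k, λ }.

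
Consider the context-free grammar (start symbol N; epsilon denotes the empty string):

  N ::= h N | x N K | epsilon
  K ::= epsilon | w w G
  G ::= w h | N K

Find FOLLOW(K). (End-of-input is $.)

In N ::= x N K: K is at the end, add FOLLOW(N) = { $, w }.
In G ::= N K: K is at the end, add FOLLOW(G) = { $, w }.
Union: FOLLOW(K) = { $, w }.

{ $, w }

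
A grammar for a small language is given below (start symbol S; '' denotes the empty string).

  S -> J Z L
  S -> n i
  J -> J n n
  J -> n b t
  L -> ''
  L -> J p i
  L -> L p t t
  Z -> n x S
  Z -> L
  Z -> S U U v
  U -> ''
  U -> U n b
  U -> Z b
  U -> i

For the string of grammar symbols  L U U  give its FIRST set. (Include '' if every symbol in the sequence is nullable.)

Add FIRST(L)\{''} = { n, p }; L is nullable, continue.
Add FIRST(U)\{''} = { b, i, n, p }; U is nullable, continue.
Add FIRST(U)\{''} = { b, i, n, p }; U is nullable, continue.
Every symbol is nullable, so include ''.

{ b, i, n, p, '' }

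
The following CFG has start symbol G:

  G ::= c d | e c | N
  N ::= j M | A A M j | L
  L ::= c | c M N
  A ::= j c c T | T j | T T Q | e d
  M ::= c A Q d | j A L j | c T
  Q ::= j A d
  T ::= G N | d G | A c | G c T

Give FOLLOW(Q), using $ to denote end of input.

{ c, d, e, j }

In A ::= T T Q: Q is at the end, add FOLLOW(A) = { c, d, e, j }.
In M ::= c A Q d: add FIRST(d) = { d }.
Union: FOLLOW(Q) = { c, d, e, j }.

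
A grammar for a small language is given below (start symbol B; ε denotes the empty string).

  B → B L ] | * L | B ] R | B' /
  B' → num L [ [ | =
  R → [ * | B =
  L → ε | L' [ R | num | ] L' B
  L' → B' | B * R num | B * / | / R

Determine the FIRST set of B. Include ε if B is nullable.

From B → B L ]: add FIRST(B) = { *, =, num }.
B → * L contributes {*}.
From B → B ] R: add FIRST(B) = { *, =, num }.
From B → B' /: add FIRST(B') = { =, num }.
Union: FIRST(B) = { *, =, num }.

{ *, =, num }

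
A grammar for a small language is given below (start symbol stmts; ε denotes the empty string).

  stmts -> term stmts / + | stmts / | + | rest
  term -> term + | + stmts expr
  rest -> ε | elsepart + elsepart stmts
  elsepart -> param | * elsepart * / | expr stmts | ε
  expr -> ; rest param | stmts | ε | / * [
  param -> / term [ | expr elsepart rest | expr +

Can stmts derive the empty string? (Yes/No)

Yes

stmts -> rest and each of rest is nullable, so stmts ⇒* ε.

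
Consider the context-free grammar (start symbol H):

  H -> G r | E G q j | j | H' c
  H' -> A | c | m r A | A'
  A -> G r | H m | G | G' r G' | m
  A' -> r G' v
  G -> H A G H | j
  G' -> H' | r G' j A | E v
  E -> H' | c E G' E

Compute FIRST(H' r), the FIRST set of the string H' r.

{ c, j, m, r }

Add FIRST(H') = { c, j, m, r }; H' is not nullable, stop.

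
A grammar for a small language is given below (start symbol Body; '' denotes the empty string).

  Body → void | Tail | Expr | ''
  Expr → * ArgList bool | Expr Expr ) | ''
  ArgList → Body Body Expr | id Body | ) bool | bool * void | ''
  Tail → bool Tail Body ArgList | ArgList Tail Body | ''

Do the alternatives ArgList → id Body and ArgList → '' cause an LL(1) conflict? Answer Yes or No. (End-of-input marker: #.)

Yes

FIRST(id Body) = { id } and FIRST('') = { '' }.
The second alternative is nullable and FOLLOW(ArgList) = { #, ), *, bool, id, void } shares id with FIRST of the first — conflict.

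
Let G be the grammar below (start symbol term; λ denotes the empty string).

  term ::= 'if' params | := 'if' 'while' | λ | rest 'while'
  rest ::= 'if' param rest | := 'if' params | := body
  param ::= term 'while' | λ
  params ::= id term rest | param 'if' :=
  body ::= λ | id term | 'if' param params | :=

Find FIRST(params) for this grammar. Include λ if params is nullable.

{ 'if', 'while', :=, id }

params ::= id term rest contributes {id}.
From params ::= param 'if' :=: param nullable, take FIRST(param) ∪ {'if'} = { 'if', 'while', := }.
Union: FIRST(params) = { 'if', 'while', :=, id }.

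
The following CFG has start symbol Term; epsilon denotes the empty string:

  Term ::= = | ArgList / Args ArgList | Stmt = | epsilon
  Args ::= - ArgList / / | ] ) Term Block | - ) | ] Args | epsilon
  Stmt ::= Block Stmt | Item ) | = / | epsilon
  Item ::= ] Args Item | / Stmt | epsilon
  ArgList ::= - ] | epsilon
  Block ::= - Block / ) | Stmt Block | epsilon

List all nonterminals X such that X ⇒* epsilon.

Directly nullable (have an epsilon-production): Term, Args, Stmt, Item, ArgList, Block.

{ ArgList, Args, Block, Item, Stmt, Term }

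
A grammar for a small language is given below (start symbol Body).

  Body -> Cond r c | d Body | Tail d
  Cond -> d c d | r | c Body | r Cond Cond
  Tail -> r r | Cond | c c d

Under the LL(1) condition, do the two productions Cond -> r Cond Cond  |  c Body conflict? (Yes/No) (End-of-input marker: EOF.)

FIRST(r Cond Cond) = { r } and FIRST(c Body) = { c }.
The FIRST sets are disjoint and neither alternative is nullable — no conflict.

No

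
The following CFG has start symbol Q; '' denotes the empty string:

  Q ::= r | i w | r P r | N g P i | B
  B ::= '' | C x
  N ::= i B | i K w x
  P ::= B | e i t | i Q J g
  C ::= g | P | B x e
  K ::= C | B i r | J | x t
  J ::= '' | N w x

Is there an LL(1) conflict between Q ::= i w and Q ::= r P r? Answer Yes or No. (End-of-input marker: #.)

No

FIRST(i w) = { i } and FIRST(r P r) = { r }.
The FIRST sets are disjoint and neither alternative is nullable — no conflict.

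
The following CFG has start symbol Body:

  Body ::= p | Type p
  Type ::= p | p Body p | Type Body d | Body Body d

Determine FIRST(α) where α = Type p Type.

{ p }

Add FIRST(Type) = { p }; Type is not nullable, stop.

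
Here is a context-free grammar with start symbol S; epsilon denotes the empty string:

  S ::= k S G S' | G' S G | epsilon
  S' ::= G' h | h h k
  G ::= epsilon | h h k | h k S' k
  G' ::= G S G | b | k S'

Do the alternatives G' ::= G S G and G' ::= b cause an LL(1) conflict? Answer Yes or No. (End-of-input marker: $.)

Yes

FIRST(G S G) = { b, h, k, epsilon } and FIRST(b) = { b }.
Both contain b, so the two alternatives are not disjoint — LL(1) conflict.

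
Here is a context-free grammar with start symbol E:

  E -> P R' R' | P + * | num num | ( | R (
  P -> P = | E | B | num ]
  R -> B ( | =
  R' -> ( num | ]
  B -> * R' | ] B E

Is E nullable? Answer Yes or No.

No

No nonterminal in this grammar is nullable.
No production of E has an RHS whose symbols are all nullable, so E is not nullable.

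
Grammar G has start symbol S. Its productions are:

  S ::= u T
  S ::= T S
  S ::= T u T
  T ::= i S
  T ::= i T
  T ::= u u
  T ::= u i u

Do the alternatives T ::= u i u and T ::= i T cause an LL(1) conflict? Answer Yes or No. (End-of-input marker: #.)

FIRST(u i u) = { u } and FIRST(i T) = { i }.
The FIRST sets are disjoint and neither alternative is nullable — no conflict.

No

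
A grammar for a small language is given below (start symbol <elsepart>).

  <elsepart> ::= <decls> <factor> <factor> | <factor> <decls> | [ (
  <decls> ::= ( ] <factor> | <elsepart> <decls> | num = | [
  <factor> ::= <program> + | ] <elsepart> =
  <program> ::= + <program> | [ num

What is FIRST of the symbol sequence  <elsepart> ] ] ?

{ (, +, [, ], num }

Add FIRST(<elsepart>) = { (, +, [, ], num }; <elsepart> is not nullable, stop.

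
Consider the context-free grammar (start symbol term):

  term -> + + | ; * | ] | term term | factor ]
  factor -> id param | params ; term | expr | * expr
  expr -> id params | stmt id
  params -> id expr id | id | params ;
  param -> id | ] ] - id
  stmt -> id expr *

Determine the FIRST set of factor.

factor -> id param contributes {id}.
From factor -> params ; term: add FIRST(params) = { id }.
From factor -> expr: add FIRST(expr) = { id }.
factor -> * expr contributes {*}.
Union: FIRST(factor) = { *, id }.

{ *, id }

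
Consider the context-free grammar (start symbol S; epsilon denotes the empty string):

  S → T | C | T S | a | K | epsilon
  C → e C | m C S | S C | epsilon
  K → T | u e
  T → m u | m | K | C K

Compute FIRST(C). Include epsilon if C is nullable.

{ a, e, m, u, epsilon }

C → e C contributes {e}.
C → m C S contributes {m}.
From C → S C: S, C nullable, take FIRST(S) ∪ FIRST(C) = { a, e, m, u }; also epsilon since the whole RHS is nullable.
C → epsilon contributes epsilon.
Union: FIRST(C) = { a, e, m, u, epsilon }.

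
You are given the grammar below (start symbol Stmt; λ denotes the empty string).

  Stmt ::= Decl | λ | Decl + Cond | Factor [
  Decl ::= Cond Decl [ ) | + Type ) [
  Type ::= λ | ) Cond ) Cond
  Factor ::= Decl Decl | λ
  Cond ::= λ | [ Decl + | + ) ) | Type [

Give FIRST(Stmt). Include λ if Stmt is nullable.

{ ), +, [, λ }

From Stmt ::= Decl: add FIRST(Decl) = { ), +, [ }.
Stmt ::= λ contributes λ.
From Stmt ::= Decl + Cond: add FIRST(Decl) = { ), +, [ }.
From Stmt ::= Factor [: Factor nullable, take FIRST(Factor) ∪ {[} = { ), +, [ }.
Union: FIRST(Stmt) = { ), +, [, λ }.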